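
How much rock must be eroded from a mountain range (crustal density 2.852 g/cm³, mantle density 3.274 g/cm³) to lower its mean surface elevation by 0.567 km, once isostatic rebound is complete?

4.4 km

Net drop Δ = e − u = e − e ρ_c/ρ_m = e (ρ_m − ρ_c)/ρ_m.
e = Δ ρ_m/(ρ_m − ρ_c) = 0.567 km × 3.274/0.422 = 4.4 km.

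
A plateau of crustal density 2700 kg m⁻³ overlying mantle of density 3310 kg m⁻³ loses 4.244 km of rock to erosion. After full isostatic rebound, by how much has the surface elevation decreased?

0.782 km

Rebound u = e ρ_c/ρ_m = 4.244 km × 2700/3310 = 3.462 km.
Net surface drop = e − u = 4.244 km − 3.462 km = e (ρ_m − ρ_c)/ρ_m = 0.782 km.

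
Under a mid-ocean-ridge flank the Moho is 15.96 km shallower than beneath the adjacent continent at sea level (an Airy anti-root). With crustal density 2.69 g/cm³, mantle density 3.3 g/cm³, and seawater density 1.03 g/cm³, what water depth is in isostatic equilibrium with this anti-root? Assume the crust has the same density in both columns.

Replacing a thickness d of crust by seawater at the top must be balanced by replacing crust with mantle at the base: d (ρ_c − ρ_w) = a (ρ_m − ρ_c).
d = a (ρ_m − ρ_c)/(ρ_c − ρ_w) = 15.96 km × 0.61/1.66 = 5.86 km.

5.86 km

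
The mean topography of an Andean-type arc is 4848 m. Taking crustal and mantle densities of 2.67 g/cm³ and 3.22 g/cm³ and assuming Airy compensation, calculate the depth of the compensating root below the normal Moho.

In Airy isostatic equilibrium: the weight of the topography is balanced by the buoyancy of the root, ρ_c h = (ρ_m − ρ_c) r.
r = h · ρ_c / (ρ_m − ρ_c) = 4848 m × 2.67 / (3.22 − 2.67) = 23500 m.

23500 m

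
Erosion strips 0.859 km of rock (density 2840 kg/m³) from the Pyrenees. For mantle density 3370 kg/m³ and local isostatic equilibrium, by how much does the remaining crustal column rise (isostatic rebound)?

Unloading: uplift u = e ρ_c/ρ_m = 0.859 km × 2840/3370 = 0.724 km.

0.724 km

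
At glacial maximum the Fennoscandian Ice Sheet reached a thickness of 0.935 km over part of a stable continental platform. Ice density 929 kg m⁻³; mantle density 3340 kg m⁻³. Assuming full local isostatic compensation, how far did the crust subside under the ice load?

Balancing pressure at the compensation depth: the ice load ρ_ice t is balanced by mantle displaced below, ρ_m s.
s = t ρ_ice / ρ_m = 0.935 km × 929/3340 = 0.26 km.

0.26 km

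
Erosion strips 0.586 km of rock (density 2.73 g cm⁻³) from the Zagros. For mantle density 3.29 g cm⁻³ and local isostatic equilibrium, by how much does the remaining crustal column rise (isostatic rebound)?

0.486 km

Unloading: uplift u = e ρ_c/ρ_m = 0.586 km × 2.73/3.29 = 0.486 km.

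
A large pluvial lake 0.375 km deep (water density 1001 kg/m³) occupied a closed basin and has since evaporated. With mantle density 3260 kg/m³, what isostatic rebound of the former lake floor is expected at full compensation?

u = d ρ_w/ρ_m = 0.375 km × 1001/3260 = 0.115 km.

0.115 km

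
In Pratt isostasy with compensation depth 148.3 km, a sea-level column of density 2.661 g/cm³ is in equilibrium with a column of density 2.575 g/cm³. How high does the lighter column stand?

ρ_ref D = ρ (D + h) → h = D (ρ_ref − ρ)/ρ.
h = 148.3 km × (2.661 − 2.575)/2.575 = 4.95 km.

4.95 km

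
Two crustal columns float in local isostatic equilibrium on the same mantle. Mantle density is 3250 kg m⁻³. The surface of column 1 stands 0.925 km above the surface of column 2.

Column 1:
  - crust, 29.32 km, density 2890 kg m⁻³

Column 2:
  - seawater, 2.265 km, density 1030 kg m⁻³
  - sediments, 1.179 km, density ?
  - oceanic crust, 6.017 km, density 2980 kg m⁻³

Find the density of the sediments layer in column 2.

2490 kg m⁻³

Take the compensation level at the base of the deeper column (depth z_c below the surface of column 1) and equate Σ ρ_i t_i down to z_c; mantle fills any gap and the z_c terms cancel.
Column 1: 29.32×2890 + (z_c − 29.32)×3250
Column 2: 0.925×0 + 2.265×1030 + 1.179×ρ + 6.017×2980 + (z_c − 0.925 − 9.461)×3250
The z_c×3250 term appears on both sides and cancels. Collect the known terms of each column as K = Σ(ρt)_known − 3250 × (depth of known layers): K_1 = 84734.8 − 3250×29.32 = −10555.2; K_2 = 20263.61 − 3250×(0.925 + 9.461) = −13490.89.
Balance: K_1 = K_2 + 1.179×ρ, so ρ = (K_1 − K_2)/1.179 = 2935.69/1.179 = 2490 kg m⁻³.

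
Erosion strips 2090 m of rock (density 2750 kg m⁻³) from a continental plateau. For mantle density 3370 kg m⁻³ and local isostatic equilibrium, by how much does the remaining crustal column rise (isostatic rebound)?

1710 m

Unloading: uplift u = e ρ_c/ρ_m = 2090 m × 2750/3370 = 1710 m.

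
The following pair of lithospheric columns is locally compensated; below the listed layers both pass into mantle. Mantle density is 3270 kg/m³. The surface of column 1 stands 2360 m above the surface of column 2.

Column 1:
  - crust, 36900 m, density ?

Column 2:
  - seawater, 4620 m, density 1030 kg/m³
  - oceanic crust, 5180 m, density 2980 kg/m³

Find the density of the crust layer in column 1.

2740 kg/m³

Take the compensation level at the base of the deeper column (depth z_c below the surface of column 1) and equate Σ ρ_i t_i down to z_c; mantle fills any gap and the z_c terms cancel.
Column 1: 36900×ρ + (z_c − 36900)×3270
Column 2: 2360×0 + 4620×1030 + 5180×2980 + (z_c − 2360 − 9800)×3270
The z_c×3270 term appears on both sides and cancels. Collect the known terms of each column as K = Σ(ρt)_known − 3270 × (depth of known layers): K_1 = 0 − 3270×36900 = −120663000; K_2 = 20195000 − 3270×(2360 + 9800) = −19568200.
Balance: K_1 + 36900×ρ = K_2, so ρ = (K_2 − K_1)/36900 = 101095000/36900 = 2740 kg/m³.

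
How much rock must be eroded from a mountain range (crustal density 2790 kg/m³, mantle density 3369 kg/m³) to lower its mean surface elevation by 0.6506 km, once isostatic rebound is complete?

3.79 km

Net drop Δ = e − u = e − e ρ_c/ρ_m = e (ρ_m − ρ_c)/ρ_m.
e = Δ ρ_m/(ρ_m − ρ_c) = 0.6506 km × 3369/579 = 3.79 km.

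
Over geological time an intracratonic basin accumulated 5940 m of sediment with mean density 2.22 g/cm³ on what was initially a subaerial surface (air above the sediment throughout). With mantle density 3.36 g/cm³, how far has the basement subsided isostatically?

Subaerial load: s = t ρ_sed / ρ_m = 5940 m × 2.22/3.36 = 3920 m.

3920 m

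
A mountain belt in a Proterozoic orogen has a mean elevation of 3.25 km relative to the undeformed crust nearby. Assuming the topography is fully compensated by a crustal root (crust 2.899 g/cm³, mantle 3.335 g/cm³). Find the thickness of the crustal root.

21.6 km

For local isostatic compensation: the weight of the topography is balanced by the buoyancy of the root, ρ_c h = (ρ_m − ρ_c) r.
r = h · ρ_c / (ρ_m − ρ_c) = 3.25 km × 2.899 / (3.335 − 2.899) = 21.6 km.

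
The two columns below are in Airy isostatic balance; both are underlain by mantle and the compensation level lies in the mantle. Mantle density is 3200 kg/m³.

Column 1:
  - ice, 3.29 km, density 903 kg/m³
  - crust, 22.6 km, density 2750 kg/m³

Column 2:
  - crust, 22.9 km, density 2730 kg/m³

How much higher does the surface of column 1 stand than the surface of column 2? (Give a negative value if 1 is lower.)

2.18 km

For any compensation level in the mantle, the mantle terms cancel and isostasy reduces to e = (Σt_1 − Σt_2) − (Σ(ρt)_1 − Σ(ρt)_2) / ρ_m.
Σt_1 = 25.89 km; Σt_2 = 22.9 km; Σ(ρt)_1 = 65120.87; Σ(ρt)_2 = 62517 (in km·kg/m³).
e = (25.89 − 22.9) − (65120.87 − 62517) / 3200 = 2.18 km.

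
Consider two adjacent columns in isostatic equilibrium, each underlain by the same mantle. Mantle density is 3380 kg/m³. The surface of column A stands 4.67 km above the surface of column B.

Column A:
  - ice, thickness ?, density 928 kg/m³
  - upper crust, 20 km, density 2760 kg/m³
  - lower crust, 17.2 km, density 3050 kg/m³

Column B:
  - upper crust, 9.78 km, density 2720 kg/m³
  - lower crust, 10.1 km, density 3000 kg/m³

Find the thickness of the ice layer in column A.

Take the compensation level at the base of the deeper column (depth z_c below the surface of column A) and equate Σ ρ_i t_i down to z_c; mantle fills any gap and the z_c terms cancel.
Column A: x×928 + 20×2760 + 17.2×3050 + (z_c − 37.2 − x)×3380
Column B: 4.67×0 + 9.78×2720 + 10.1×3000 + (z_c − 4.67 − 19.88)×3380
The z_c×3380 term appears on both sides and cancels. Collect the known terms of each column as K = Σ(ρt)_known − 3380 × (depth of known layers): K_A = 107660 − 3380×37.2 = −18076; K_B = 56901.6 − 3380×(4.67 + 19.88) = −26077.4.
Balance: K_A − x×(3380 − 928) = K_B, so x = (K_A − K_B)/(3380 − 928) = 8001.4/2452 = 3.26 km.

3.26 km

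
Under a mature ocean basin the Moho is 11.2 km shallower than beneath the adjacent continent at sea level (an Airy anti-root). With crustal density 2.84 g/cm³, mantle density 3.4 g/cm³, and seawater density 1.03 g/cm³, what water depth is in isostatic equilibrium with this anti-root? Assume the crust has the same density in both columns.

Replacing a thickness d of crust by seawater at the top must be balanced by replacing crust with mantle at the base: d (ρ_c − ρ_w) = a (ρ_m − ρ_c).
d = a (ρ_m − ρ_c)/(ρ_c − ρ_w) = 11.2 km × 0.56/1.81 = 3.47 km.

3.47 km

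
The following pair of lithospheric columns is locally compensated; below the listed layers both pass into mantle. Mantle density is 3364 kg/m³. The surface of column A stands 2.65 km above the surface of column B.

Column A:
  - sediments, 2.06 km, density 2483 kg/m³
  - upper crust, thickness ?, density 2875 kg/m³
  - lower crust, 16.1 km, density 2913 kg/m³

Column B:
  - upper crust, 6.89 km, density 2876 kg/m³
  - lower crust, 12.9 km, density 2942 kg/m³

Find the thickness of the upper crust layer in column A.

Take the compensation level at the base of the deeper column (depth z_c below the surface of column A) and equate Σ ρ_i t_i down to z_c; mantle fills any gap and the z_c terms cancel.
Column A: 2.06×2483 + x×2875 + 16.1×2913 + (z_c − 18.16 − x)×3364
Column B: 2.65×0 + 6.89×2876 + 12.9×2942 + (z_c − 2.65 − 19.79)×3364
The z_c×3364 term appears on both sides and cancels. Collect the known terms of each column as K = Σ(ρt)_known − 3364 × (depth of known layers): K_A = 52014.28 − 3364×18.16 = −9075.96; K_B = 57767.44 − 3364×(2.65 + 19.79) = −17720.72.
Balance: K_A − x×(3364 − 2875) = K_B, so x = (K_A − K_B)/(3364 − 2875) = 8644.76/489 = 17.7 km.

17.7 km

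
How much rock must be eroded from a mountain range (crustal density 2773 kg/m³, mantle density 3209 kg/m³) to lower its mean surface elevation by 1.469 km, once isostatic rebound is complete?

10.8 km

Net drop Δ = e − u = e − e ρ_c/ρ_m = e (ρ_m − ρ_c)/ρ_m.
e = Δ ρ_m/(ρ_m − ρ_c) = 1.469 km × 3209/436 = 10.8 km.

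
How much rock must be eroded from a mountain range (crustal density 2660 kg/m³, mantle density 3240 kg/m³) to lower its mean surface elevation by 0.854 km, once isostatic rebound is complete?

4.77 km

Net drop Δ = e − u = e − e ρ_c/ρ_m = e (ρ_m − ρ_c)/ρ_m.
e = Δ ρ_m/(ρ_m − ρ_c) = 0.854 km × 3240/580 = 4.77 km.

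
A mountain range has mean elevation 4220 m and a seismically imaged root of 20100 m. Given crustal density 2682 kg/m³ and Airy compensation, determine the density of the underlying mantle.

3250 kg/m³

Airy balance: ρ_c h = (ρ_m − ρ_c) r → ρ_m = ρ_c (1 + h/r).
ρ_m = 2682 × (1 + 4220 m/20100 m) = 3250 kg/m³.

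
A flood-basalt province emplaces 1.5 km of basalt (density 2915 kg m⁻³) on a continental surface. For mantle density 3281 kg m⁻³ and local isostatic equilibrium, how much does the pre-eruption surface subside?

1.33 km

Subaerial loading: s = t ρ_load / ρ_m.
s = 1.5 km × 2915/3281 = 1.33 km.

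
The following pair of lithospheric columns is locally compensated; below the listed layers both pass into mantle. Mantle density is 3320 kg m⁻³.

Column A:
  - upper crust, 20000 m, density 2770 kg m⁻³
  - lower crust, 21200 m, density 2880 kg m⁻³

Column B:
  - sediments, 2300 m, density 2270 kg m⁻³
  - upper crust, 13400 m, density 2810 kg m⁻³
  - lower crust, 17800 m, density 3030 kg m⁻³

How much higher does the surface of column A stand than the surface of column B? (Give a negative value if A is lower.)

1780 m

For any compensation level in the mantle, the mantle terms cancel and isostasy reduces to e = (Σt_A − Σt_B) − (Σ(ρt)_A − Σ(ρt)_B) / ρ_m.
Σt_A = 41200 m; Σt_B = 33500 m; Σ(ρt)_A = 116456000; Σ(ρt)_B = 96809000 (in m·kg m⁻³).
e = (41200 − 33500) − (116456000 − 96809000) / 3320 = 1780 m.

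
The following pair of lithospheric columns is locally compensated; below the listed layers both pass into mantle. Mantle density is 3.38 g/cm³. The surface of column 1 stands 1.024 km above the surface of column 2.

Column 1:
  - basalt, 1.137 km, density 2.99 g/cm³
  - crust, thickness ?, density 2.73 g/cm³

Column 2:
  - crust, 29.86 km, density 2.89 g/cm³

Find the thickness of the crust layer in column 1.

27.2 km

Take the compensation level at the base of the deeper column (depth z_c below the surface of column 1) and equate Σ ρ_i t_i down to z_c; mantle fills any gap and the z_c terms cancel.
Column 1: 1.137×2.99 + x×2.73 + (z_c − 1.137 − x)×3.38
Column 2: 1.024×0 + 29.86×2.89 + (z_c − 1.024 − 29.86)×3.38
The z_c×3.38 term appears on both sides and cancels. Collect the known terms of each column as K = Σ(ρt)_known − 3.38 × (depth of known layers): K_1 = 3.39963 − 3.38×1.137 = −0.44343; K_2 = 86.2954 − 3.38×(1.024 + 29.86) = −18.09252.
Balance: K_1 − x×(3.38 − 2.73) = K_2, so x = (K_1 − K_2)/(3.38 − 2.73) = 17.6491/0.65 = 27.2 km.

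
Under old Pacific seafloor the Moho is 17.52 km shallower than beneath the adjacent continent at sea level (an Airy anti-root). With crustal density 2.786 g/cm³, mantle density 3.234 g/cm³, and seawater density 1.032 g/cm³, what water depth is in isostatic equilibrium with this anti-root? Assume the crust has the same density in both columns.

4.47 km

Replacing a thickness d of crust by seawater at the top must be balanced by replacing crust with mantle at the base: d (ρ_c − ρ_w) = a (ρ_m − ρ_c).
d = a (ρ_m − ρ_c)/(ρ_c − ρ_w) = 17.52 km × 0.448/1.754 = 4.47 km.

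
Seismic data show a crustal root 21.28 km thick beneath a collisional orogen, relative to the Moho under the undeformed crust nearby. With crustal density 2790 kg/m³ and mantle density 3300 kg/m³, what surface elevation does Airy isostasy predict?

Equating mass per unit area of the two columns: ρ_c h = (ρ_m − ρ_c) r.
h = r (ρ_m − ρ_c) / ρ_c = 21.28 km × (3300 − 2790) / 2790 = 3.89 km.

3.89 km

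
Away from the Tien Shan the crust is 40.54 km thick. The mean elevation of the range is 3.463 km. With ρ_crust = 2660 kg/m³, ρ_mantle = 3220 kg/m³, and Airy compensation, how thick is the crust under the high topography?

Root depth r = h ρ_c / (ρ_m − ρ_c) = 3.463 km × 2660 / 560 = 16.45 km.
Total thickness = T + h + r = 40.54 km + 3.463 km + 16.45 km = 60.5 km.

60.5 km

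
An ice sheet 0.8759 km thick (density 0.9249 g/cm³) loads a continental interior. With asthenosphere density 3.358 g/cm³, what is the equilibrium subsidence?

For local isostatic compensation: the ice load ρ_ice t is balanced by mantle displaced below, ρ_m s.
s = t ρ_ice / ρ_m = 0.8759 km × 0.9249/3.358 = 0.241 km.

0.241 km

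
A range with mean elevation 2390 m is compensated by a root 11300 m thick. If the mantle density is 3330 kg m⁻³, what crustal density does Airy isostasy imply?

ρ_c h = (ρ_m − ρ_c) r → ρ_c (h + r) = ρ_m r → ρ_c = ρ_m r / (h + r).
ρ_c = 3330 × 11300 m / (2390 m + 11300 m) = 2750 kg m⁻³.

2750 kg m⁻³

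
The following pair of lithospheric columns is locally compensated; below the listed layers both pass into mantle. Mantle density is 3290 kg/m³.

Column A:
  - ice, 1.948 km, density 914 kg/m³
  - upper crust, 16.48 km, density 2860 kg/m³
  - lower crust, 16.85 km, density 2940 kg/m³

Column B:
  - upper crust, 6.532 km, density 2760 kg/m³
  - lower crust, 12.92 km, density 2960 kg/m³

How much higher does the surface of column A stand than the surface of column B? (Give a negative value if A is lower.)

3.01 km

For any compensation level in the mantle, the mantle terms cancel and isostasy reduces to e = (Σt_A − Σt_B) − (Σ(ρt)_A − Σ(ρt)_B) / ρ_m.
Σt_A = 35.278 km; Σt_B = 19.452 km; Σ(ρt)_A = 98452.272; Σ(ρt)_B = 56271.52 (in km·kg/m³).
e = (35.278 − 19.452) − (98452.272 − 56271.52) / 3290 = 3.01 km.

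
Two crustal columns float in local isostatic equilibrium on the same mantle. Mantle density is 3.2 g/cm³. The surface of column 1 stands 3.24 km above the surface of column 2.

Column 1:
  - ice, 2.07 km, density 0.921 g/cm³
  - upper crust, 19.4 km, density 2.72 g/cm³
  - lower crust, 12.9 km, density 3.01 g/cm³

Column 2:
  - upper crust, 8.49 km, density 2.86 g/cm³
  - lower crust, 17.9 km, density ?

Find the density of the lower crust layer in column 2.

3.02 g/cm³

Take the compensation level at the base of the deeper column (depth z_c below the surface of column 1) and equate Σ ρ_i t_i down to z_c; mantle fills any gap and the z_c terms cancel.
Column 1: 2.07×0.921 + 19.4×2.72 + 12.9×3.01 + (z_c − 34.37)×3.2
Column 2: 3.24×0 + 8.49×2.86 + 17.9×ρ + (z_c − 3.24 − 26.39)×3.2
The z_c×3.2 term appears on both sides and cancels. Collect the known terms of each column as K = Σ(ρt)_known − 3.2 × (depth of known layers): K_1 = 93.50347 − 3.2×34.37 = −16.48053; K_2 = 24.2814 − 3.2×(3.24 + 26.39) = −70.5346.
Balance: K_1 = K_2 + 17.9×ρ, so ρ = (K_1 − K_2)/17.9 = 54.0541/17.9 = 3.02 g/cm³.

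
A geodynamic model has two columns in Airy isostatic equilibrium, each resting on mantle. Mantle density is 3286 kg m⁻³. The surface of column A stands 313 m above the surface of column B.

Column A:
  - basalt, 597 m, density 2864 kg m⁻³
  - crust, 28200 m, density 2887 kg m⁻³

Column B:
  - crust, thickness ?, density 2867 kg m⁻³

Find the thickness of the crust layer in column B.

25000 m

Take the compensation level at the base of the deeper column (depth z_c below the surface of column A) and equate Σ ρ_i t_i down to z_c; mantle fills any gap and the z_c terms cancel.
Column A: 597×2864 + 28200×2887 + (z_c − 28797)×3286
Column B: 313×0 + x×2867 + (z_c − 313 − 0 − x)×3286
The z_c×3286 term appears on both sides and cancels. Collect the known terms of each column as K = Σ(ρt)_known − 3286 × (depth of known layers): K_A = 83123208 − 3286×28797 = −11503734; K_B = 0 − 3286×(313 + 0) = −1028518.
Balance: K_A = K_B − x×(3286 − 2867), so x = (K_B − K_A)/(3286 − 2867) = 10475200/419 = 25000 m.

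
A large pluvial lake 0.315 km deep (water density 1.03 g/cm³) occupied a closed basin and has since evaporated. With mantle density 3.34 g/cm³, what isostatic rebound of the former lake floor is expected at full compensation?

0.0971 km

u = d ρ_w/ρ_m = 0.315 km × 1.03/3.34 = 0.0971 km.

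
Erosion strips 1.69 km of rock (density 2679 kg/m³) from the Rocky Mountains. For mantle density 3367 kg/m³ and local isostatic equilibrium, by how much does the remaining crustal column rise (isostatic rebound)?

1.34 km

Unloading: uplift u = e ρ_c/ρ_m = 1.69 km × 2679/3367 = 1.34 km.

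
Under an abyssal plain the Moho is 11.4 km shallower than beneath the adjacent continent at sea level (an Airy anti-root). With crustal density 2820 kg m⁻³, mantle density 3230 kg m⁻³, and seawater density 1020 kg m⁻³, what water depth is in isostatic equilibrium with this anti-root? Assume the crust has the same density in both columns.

Replacing a thickness d of crust by seawater at the top must be balanced by replacing crust with mantle at the base: d (ρ_c − ρ_w) = a (ρ_m − ρ_c).
d = a (ρ_m − ρ_c)/(ρ_c − ρ_w) = 11.4 km × 410/1800 = 2.6 km.

2.6 km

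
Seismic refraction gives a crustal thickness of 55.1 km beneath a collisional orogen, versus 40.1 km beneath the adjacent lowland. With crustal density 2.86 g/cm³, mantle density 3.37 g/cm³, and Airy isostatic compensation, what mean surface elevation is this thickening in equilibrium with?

Excess crust Δ = 55.1 km − 40.1 km = 15 km, split between elevation h and root r with h + r = Δ.
Airy balance ρ_c h = (ρ_m − ρ_c) r gives r = h ρ_c/(ρ_m − ρ_c), so h (1 + ρ_c/(ρ_m − ρ_c)) = Δ, i.e. h = Δ (ρ_m − ρ_c)/ρ_m.
h = 15 km × 0.51/3.37 = 2.27 km.

2.27 km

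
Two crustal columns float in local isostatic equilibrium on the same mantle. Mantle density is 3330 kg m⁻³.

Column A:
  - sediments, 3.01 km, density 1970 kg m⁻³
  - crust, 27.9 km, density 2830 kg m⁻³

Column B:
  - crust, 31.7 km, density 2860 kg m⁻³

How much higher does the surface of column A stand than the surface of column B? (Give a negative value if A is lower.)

0.944 km

For any compensation level in the mantle, the mantle terms cancel and isostasy reduces to e = (Σt_A − Σt_B) − (Σ(ρt)_A − Σ(ρt)_B) / ρ_m.
Σt_A = 30.91 km; Σt_B = 31.7 km; Σ(ρt)_A = 84886.7; Σ(ρt)_B = 90662 (in km·kg m⁻³).
e = (30.91 − 31.7) − (84886.7 − 90662) / 3330 = 0.944 km.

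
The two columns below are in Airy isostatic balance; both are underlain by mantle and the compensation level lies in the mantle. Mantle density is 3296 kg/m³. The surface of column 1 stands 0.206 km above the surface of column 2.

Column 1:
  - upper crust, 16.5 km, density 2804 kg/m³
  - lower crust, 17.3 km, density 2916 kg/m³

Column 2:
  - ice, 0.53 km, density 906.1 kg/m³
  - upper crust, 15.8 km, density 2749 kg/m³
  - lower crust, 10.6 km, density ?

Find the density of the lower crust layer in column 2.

Take the compensation level at the base of the deeper column (depth z_c below the surface of column 1) and equate Σ ρ_i t_i down to z_c; mantle fills any gap and the z_c terms cancel.
Column 1: 16.5×2804 + 17.3×2916 + (z_c − 33.8)×3296
Column 2: 0.206×0 + 0.53×906.1 + 15.8×2749 + 10.6×ρ + (z_c − 0.206 − 26.93)×3296
The z_c×3296 term appears on both sides and cancels. Collect the known terms of each column as K = Σ(ρt)_known − 3296 × (depth of known layers): K_1 = 96712.8 − 3296×33.8 = −14692; K_2 = 43914.433 − 3296×(0.206 + 26.93) = −45525.823.
Balance: K_1 = K_2 + 10.6×ρ, so ρ = (K_1 − K_2)/10.6 = 30833.8/10.6 = 2910 kg/m³.

2910 kg/m³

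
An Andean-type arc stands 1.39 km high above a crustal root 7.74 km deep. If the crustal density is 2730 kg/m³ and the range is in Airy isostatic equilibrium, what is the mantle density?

3220 kg/m³

Airy balance: ρ_c h = (ρ_m − ρ_c) r → ρ_m = ρ_c (1 + h/r).
ρ_m = 2730 × (1 + 1.39 km/7.74 km) = 3220 kg/m³.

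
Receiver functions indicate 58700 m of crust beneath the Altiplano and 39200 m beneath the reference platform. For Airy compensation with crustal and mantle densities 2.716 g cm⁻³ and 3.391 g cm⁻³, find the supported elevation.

3880 m

Excess crust Δ = 58700 m − 39200 m = 19500 m, split between elevation h and root r with h + r = Δ.
Airy balance ρ_c h = (ρ_m − ρ_c) r gives r = h ρ_c/(ρ_m − ρ_c), so h (1 + ρ_c/(ρ_m − ρ_c)) = Δ, i.e. h = Δ (ρ_m − ρ_c)/ρ_m.
h = 19500 m × 0.675/3.391 = 3880 m.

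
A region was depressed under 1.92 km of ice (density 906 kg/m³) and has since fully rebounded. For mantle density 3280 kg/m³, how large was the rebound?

Removing the load lets mantle flow back in; uplift u satisfies ρ_ice t = ρ_m u.
u = t ρ_ice/ρ_m = 1.92 km × 906/3280 = 0.53 km.

0.53 km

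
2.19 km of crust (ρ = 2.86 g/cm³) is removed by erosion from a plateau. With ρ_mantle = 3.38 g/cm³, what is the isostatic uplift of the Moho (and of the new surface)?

1.85 km

Unloading: uplift u = e ρ_c/ρ_m = 2.19 km × 2.86/3.38 = 1.85 km.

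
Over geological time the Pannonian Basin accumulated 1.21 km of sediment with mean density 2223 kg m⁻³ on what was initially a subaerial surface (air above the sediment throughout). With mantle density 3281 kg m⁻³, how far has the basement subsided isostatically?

0.82 km

Subaerial load: s = t ρ_sed / ρ_m = 1.21 km × 2223/3281 = 0.82 km.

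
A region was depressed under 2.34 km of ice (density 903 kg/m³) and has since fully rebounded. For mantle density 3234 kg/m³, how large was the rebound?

0.653 km

Removing the load lets mantle flow back in; uplift u satisfies ρ_ice t = ρ_m u.
u = t ρ_ice/ρ_m = 2.34 km × 903/3234 = 0.653 km.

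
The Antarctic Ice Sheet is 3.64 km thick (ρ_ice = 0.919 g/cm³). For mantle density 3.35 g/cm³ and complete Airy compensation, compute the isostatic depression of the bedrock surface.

In Airy isostatic equilibrium: the ice load ρ_ice t is balanced by mantle displaced below, ρ_m s.
s = t ρ_ice / ρ_m = 3.64 km × 0.919/3.35 = 0.999 km.

0.999 km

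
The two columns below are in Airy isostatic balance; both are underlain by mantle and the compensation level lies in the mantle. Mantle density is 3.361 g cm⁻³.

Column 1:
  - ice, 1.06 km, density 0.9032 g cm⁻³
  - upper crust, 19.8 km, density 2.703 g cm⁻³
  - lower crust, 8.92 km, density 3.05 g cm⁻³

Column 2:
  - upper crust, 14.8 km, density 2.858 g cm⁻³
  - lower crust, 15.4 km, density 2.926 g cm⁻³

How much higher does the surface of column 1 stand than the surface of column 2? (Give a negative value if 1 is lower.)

For any compensation level in the mantle, the mantle terms cancel and isostasy reduces to e = (Σt_1 − Σt_2) − (Σ(ρt)_1 − Σ(ρt)_2) / ρ_m.
Σt_1 = 29.78 km; Σt_2 = 30.2 km; Σ(ρt)_1 = 81.682792; Σ(ρt)_2 = 87.3588 (in km·g cm⁻³).
e = (29.78 − 30.2) − (81.682792 − 87.3588) / 3.361 = 1.27 km.

1.27 km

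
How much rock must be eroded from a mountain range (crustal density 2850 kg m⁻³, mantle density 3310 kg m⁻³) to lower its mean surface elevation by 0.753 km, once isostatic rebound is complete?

5.42 km

Net drop Δ = e − u = e − e ρ_c/ρ_m = e (ρ_m − ρ_c)/ρ_m.
e = Δ ρ_m/(ρ_m − ρ_c) = 0.753 km × 3310/460 = 5.42 km.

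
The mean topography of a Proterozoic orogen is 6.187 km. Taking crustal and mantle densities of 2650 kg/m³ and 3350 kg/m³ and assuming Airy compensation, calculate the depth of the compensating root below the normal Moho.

23.4 km

Equating mass per unit area of the two columns: the weight of the topography is balanced by the buoyancy of the root, ρ_c h = (ρ_m − ρ_c) r.
r = h · ρ_c / (ρ_m − ρ_c) = 6.187 km × 2650 / (3350 − 2650) = 23.4 km.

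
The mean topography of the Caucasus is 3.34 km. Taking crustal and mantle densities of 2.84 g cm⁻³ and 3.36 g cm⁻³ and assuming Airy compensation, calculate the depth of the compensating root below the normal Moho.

18.2 km

Isostatic balance requires: the weight of the topography is balanced by the buoyancy of the root, ρ_c h = (ρ_m − ρ_c) r.
r = h · ρ_c / (ρ_m − ρ_c) = 3.34 km × 2.84 / (3.36 − 2.84) = 18.2 km.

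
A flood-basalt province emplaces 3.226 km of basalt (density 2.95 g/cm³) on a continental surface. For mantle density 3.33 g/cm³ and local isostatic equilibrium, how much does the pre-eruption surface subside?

Subaerial loading: s = t ρ_load / ρ_m.
s = 3.226 km × 2.95/3.33 = 2.86 km.

2.86 km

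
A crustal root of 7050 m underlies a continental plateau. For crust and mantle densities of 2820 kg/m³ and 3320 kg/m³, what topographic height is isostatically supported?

Equating mass per unit area of the two columns: ρ_c h = (ρ_m − ρ_c) r.
h = r (ρ_m − ρ_c) / ρ_c = 7050 m × (3320 − 2820) / 2820 = 1250 m.

1250 m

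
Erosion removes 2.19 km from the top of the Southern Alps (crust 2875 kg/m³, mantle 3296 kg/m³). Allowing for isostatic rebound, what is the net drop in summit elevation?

Rebound u = e ρ_c/ρ_m = 2.19 km × 2875/3296 = 1.91 km.
Net surface drop = e − u = 2.19 km − 1.91 km = e (ρ_m − ρ_c)/ρ_m = 0.28 km.

0.28 km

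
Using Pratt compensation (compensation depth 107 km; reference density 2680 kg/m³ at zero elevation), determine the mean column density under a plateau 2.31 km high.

2620 kg/m³

Pratt balance: ρ_ref D = ρ (D + h).
ρ = ρ_ref D/(D + h) = 2680 × 107 km/(107 km + 2.31 km) = 2620 kg/m³.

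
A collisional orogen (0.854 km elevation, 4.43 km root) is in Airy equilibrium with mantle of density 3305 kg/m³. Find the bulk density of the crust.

2770 kg/m³

ρ_c h = (ρ_m − ρ_c) r → ρ_c (h + r) = ρ_m r → ρ_c = ρ_m r / (h + r).
ρ_c = 3305 × 4.43 km / (0.854 km + 4.43 km) = 2770 kg/m³.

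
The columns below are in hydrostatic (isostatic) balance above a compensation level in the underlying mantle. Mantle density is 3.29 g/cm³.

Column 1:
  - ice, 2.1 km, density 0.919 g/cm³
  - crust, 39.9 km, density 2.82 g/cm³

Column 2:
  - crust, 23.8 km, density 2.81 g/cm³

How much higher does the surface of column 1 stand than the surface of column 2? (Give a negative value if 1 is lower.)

For any compensation level in the mantle, the mantle terms cancel and isostasy reduces to e = (Σt_1 − Σt_2) − (Σ(ρt)_1 − Σ(ρt)_2) / ρ_m.
Σt_1 = 42 km; Σt_2 = 23.8 km; Σ(ρt)_1 = 114.4479; Σ(ρt)_2 = 66.878 (in km·g/cm³).
e = (42 − 23.8) − (114.4479 − 66.878) / 3.29 = 3.74 km.

3.74 km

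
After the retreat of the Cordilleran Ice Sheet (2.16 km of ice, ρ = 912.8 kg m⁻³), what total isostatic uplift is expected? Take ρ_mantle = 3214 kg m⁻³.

0.613 km

Removing the load lets mantle flow back in; uplift u satisfies ρ_ice t = ρ_m u.
u = t ρ_ice/ρ_m = 2.16 km × 912.8/3214 = 0.613 km.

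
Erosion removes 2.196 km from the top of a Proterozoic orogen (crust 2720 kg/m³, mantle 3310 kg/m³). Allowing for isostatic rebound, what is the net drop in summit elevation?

Rebound u = e ρ_c/ρ_m = 2.196 km × 2720/3310 = 1.805 km.
Net surface drop = e − u = 2.196 km − 1.805 km = e (ρ_m − ρ_c)/ρ_m = 0.391 km.

0.391 km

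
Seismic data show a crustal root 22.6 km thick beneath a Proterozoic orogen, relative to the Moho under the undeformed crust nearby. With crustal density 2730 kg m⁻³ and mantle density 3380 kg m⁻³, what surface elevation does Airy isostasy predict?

5.38 km

Balancing pressure at the compensation depth: ρ_c h = (ρ_m − ρ_c) r.
h = r (ρ_m − ρ_c) / ρ_c = 22.6 km × (3380 − 2730) / 2730 = 5.38 km.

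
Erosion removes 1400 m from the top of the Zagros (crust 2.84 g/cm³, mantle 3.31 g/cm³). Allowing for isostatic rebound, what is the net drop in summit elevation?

199 m

Rebound u = e ρ_c/ρ_m = 1400 m × 2.84/3.31 = 1201 m.
Net surface drop = e − u = 1400 m − 1201 m = e (ρ_m − ρ_c)/ρ_m = 199 m.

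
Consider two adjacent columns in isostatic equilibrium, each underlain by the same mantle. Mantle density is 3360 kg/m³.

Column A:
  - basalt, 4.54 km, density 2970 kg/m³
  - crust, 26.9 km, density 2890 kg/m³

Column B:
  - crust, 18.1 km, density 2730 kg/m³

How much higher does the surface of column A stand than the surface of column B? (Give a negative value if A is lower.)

For any compensation level in the mantle, the mantle terms cancel and isostasy reduces to e = (Σt_A − Σt_B) − (Σ(ρt)_A − Σ(ρt)_B) / ρ_m.
Σt_A = 31.44 km; Σt_B = 18.1 km; Σ(ρt)_A = 91224.8; Σ(ρt)_B = 49413 (in km·kg/m³).
e = (31.44 − 18.1) − (91224.8 − 49413) / 3360 = 0.896 km.

0.896 km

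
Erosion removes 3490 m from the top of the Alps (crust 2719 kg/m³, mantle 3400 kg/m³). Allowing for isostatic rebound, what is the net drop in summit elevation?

699 m

Rebound u = e ρ_c/ρ_m = 3490 m × 2719/3400 = 2791 m.
Net surface drop = e − u = 3490 m − 2791 m = e (ρ_m − ρ_c)/ρ_m = 699 m.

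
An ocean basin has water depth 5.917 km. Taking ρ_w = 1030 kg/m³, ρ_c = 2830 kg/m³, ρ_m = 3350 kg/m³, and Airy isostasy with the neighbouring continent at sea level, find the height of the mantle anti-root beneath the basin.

20.5 km

In Airy isostatic equilibrium: replacing crust with seawater at the top is compensated by replacing crust with mantle at the base: d (ρ_c − ρ_w) = a (ρ_m − ρ_c).
a = d (ρ_c − ρ_w)/(ρ_m − ρ_c) = 5.917 km × 1800/520 = 20.5 km.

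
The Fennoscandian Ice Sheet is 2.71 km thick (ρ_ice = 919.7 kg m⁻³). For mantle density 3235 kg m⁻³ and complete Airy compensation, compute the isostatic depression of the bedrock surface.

For local isostatic compensation: the ice load ρ_ice t is balanced by mantle displaced below, ρ_m s.
s = t ρ_ice / ρ_m = 2.71 km × 919.7/3235 = 0.77 km.

0.77 km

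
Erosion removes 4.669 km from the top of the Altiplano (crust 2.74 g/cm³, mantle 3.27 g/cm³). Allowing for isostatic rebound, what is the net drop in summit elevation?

Rebound u = e ρ_c/ρ_m = 4.669 km × 2.74/3.27 = 3.912 km.
Net surface drop = e − u = 4.669 km − 3.912 km = e (ρ_m − ρ_c)/ρ_m = 0.757 km.

0.757 km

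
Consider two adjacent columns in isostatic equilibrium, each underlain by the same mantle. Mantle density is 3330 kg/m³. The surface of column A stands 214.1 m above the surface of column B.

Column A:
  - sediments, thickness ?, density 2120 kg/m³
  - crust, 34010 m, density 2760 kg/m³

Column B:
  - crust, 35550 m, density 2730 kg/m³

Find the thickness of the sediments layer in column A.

2200 m

Take the compensation level at the base of the deeper column (depth z_c below the surface of column A) and equate Σ ρ_i t_i down to z_c; mantle fills any gap and the z_c terms cancel.
Column A: x×2120 + 34010×2760 + (z_c − 34010 − x)×3330
Column B: 214.1×0 + 35550×2730 + (z_c − 214.1 − 35550)×3330
The z_c×3330 term appears on both sides and cancels. Collect the known terms of each column as K = Σ(ρt)_known − 3330 × (depth of known layers): K_A = 93867600 − 3330×34010 = −19385700; K_B = 97051500 − 3330×(214.1 + 35550) = −22042953.
Balance: K_A − x×(3330 − 2120) = K_B, so x = (K_A − K_B)/(3330 − 2120) = 2657250/1210 = 2200 m.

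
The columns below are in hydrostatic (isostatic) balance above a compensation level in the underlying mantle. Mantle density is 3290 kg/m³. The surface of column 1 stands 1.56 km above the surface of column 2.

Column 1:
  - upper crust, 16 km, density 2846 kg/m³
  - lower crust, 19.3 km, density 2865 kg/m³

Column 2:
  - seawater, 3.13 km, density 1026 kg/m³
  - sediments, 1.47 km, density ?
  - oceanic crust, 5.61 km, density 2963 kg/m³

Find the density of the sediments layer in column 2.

2440 kg/m³

Take the compensation level at the base of the deeper column (depth z_c below the surface of column 1) and equate Σ ρ_i t_i down to z_c; mantle fills any gap and the z_c terms cancel.
Column 1: 16×2846 + 19.3×2865 + (z_c − 35.3)×3290
Column 2: 1.56×0 + 3.13×1026 + 1.47×ρ + 5.61×2963 + (z_c − 1.56 − 10.21)×3290
The z_c×3290 term appears on both sides and cancels. Collect the known terms of each column as K = Σ(ρt)_known − 3290 × (depth of known layers): K_1 = 100830.5 − 3290×35.3 = −15306.5; K_2 = 19833.81 − 3290×(1.56 + 10.21) = −18889.49.
Balance: K_1 = K_2 + 1.47×ρ, so ρ = (K_1 − K_2)/1.47 = 3582.99/1.47 = 2440 kg/m³.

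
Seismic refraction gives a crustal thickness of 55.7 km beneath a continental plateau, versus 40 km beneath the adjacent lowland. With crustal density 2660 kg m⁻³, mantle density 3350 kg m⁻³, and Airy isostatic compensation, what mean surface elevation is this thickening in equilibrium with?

3.23 km

Excess crust Δ = 55.7 km − 40 km = 15.7 km, split between elevation h and root r with h + r = Δ.
Airy balance ρ_c h = (ρ_m − ρ_c) r gives r = h ρ_c/(ρ_m − ρ_c), so h (1 + ρ_c/(ρ_m − ρ_c)) = Δ, i.e. h = Δ (ρ_m − ρ_c)/ρ_m.
h = 15.7 km × 690/3350 = 3.23 km.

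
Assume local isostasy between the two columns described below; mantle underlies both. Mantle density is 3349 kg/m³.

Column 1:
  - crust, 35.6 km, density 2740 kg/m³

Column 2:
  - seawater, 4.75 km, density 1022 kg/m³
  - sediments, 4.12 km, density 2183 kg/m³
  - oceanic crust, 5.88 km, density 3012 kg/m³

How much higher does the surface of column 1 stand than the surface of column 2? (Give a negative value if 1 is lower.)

For any compensation level in the mantle, the mantle terms cancel and isostasy reduces to e = (Σt_1 − Σt_2) − (Σ(ρt)_1 − Σ(ρt)_2) / ρ_m.
Σt_1 = 35.6 km; Σt_2 = 14.75 km; Σ(ρt)_1 = 97544; Σ(ρt)_2 = 31559.02 (in km·kg/m³).
e = (35.6 − 14.75) − (97544 − 31559.02) / 3349 = 1.15 km.

1.15 km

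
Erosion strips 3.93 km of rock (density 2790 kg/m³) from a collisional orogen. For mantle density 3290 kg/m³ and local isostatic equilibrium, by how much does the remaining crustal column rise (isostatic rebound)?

3.33 km

Unloading: uplift u = e ρ_c/ρ_m = 3.93 km × 2790/3290 = 3.33 km.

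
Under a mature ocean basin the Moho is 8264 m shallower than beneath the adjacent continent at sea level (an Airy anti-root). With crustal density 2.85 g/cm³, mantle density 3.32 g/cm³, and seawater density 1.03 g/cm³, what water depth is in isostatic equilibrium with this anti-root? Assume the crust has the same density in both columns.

2130 m

Replacing a thickness d of crust by seawater at the top must be balanced by replacing crust with mantle at the base: d (ρ_c − ρ_w) = a (ρ_m − ρ_c).
d = a (ρ_m − ρ_c)/(ρ_c − ρ_w) = 8264 m × 0.47/1.82 = 2130 m.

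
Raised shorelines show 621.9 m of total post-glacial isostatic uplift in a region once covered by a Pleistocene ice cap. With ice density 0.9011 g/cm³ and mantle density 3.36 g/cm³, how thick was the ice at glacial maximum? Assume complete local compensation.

u = t ρ_ice/ρ_m → t = u ρ_m/ρ_ice = 621.9 m × 3.36/0.9011 = 2320 m.

2320 m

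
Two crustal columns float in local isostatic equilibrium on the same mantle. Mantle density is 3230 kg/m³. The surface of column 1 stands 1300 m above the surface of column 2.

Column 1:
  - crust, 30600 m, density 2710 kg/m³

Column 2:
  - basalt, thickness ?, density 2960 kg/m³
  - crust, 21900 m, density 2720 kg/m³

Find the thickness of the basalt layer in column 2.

Take the compensation level at the base of the deeper column (depth z_c below the surface of column 1) and equate Σ ρ_i t_i down to z_c; mantle fills any gap and the z_c terms cancel.
Column 1: 30600×2710 + (z_c − 30600)×3230
Column 2: 1300×0 + x×2960 + 21900×2720 + (z_c − 1300 − 21900 − x)×3230
The z_c×3230 term appears on both sides and cancels. Collect the known terms of each column as K = Σ(ρt)_known − 3230 × (depth of known layers): K_1 = 82926000 − 3230×30600 = −15912000; K_2 = 59568000 − 3230×(1300 + 21900) = −15368000.
Balance: K_1 = K_2 − x×(3230 − 2960), so x = (K_2 − K_1)/(3230 − 2960) = 544000/270 = 2010 m.

2010 m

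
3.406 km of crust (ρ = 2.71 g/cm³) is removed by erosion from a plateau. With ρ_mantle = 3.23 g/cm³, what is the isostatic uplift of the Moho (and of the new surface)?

2.86 km

Unloading: uplift u = e ρ_c/ρ_m = 3.406 km × 2.71/3.23 = 2.86 km.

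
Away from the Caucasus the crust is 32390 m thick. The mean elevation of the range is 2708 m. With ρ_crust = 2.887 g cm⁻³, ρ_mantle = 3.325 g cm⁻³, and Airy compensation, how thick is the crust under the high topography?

52900 m

Root depth r = h ρ_c / (ρ_m − ρ_c) = 2708 m × 2.887 / 0.438 = 17850 m.
Total thickness = T + h + r = 32390 m + 2708 m + 17850 m = 52900 m.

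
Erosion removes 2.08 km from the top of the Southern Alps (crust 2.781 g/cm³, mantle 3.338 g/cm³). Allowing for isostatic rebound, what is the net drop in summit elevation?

Rebound u = e ρ_c/ρ_m = 2.08 km × 2.781/3.338 = 1.733 km.
Net surface drop = e − u = 2.08 km − 1.733 km = e (ρ_m − ρ_c)/ρ_m = 0.347 km.

0.347 km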